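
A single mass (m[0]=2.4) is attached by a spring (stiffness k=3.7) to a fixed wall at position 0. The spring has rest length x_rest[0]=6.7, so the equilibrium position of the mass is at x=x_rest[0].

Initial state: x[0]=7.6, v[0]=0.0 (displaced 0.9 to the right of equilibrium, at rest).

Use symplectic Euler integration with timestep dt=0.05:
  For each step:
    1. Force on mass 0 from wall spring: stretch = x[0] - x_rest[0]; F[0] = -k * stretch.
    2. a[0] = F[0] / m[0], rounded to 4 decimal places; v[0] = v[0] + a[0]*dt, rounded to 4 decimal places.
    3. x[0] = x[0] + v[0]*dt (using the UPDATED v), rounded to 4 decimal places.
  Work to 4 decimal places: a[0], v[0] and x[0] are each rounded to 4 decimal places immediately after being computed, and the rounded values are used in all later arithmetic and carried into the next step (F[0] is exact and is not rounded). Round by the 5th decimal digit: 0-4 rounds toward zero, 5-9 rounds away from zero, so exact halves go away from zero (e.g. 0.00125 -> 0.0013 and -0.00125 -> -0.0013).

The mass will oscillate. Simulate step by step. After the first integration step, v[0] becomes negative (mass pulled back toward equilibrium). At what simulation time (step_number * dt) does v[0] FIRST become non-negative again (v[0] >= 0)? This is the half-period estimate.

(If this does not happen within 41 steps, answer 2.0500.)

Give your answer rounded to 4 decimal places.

Answer: 2.0500

Derivation:
Step 0: x=[7.6000] v=[0.0000]
Step 1: x=[7.5965] v=[-0.0694]
Step 2: x=[7.5896] v=[-0.1385]
Step 3: x=[7.5792] v=[-0.2071]
Step 4: x=[7.5655] v=[-0.2749]
Step 5: x=[7.5484] v=[-0.3416]
Step 6: x=[7.5281] v=[-0.4070]
Step 7: x=[7.5046] v=[-0.4708]
Step 8: x=[7.4780] v=[-0.5328]
Step 9: x=[7.4484] v=[-0.5928]
Step 10: x=[7.4159] v=[-0.6505]
Step 11: x=[7.3806] v=[-0.7057]
Step 12: x=[7.3427] v=[-0.7582]
Step 13: x=[7.3023] v=[-0.8077]
Step 14: x=[7.2596] v=[-0.8541]
Step 15: x=[7.2147] v=[-0.8972]
Step 16: x=[7.1679] v=[-0.9369]
Step 17: x=[7.1193] v=[-0.9730]
Step 18: x=[7.0690] v=[-1.0053]
Step 19: x=[7.0173] v=[-1.0337]
Step 20: x=[6.9644] v=[-1.0582]
Step 21: x=[6.9105] v=[-1.0786]
Step 22: x=[6.8558] v=[-1.0948]
Step 23: x=[6.8005] v=[-1.1068]
Step 24: x=[6.7448] v=[-1.1145]
Step 25: x=[6.6889] v=[-1.1180]
Step 26: x=[6.6330] v=[-1.1171]
Step 27: x=[6.5774] v=[-1.1119]
Step 28: x=[6.5223] v=[-1.1025]
Step 29: x=[6.4679] v=[-1.0888]
Step 30: x=[6.4144] v=[-1.0709]
Step 31: x=[6.3620] v=[-1.0489]
Step 32: x=[6.3109] v=[-1.0228]
Step 33: x=[6.2613] v=[-0.9928]
Step 34: x=[6.2134] v=[-0.9590]
Step 35: x=[6.1673] v=[-0.9215]
Step 36: x=[6.1233] v=[-0.8804]
Step 37: x=[6.0815] v=[-0.8359]
Step 38: x=[6.0421] v=[-0.7882]
Step 39: x=[6.0052] v=[-0.7375]
Step 40: x=[5.9710] v=[-0.6839]
Step 41: x=[5.9396] v=[-0.6277]
v[0] did not become non-negative within 41 steps; using fallback time=2.0500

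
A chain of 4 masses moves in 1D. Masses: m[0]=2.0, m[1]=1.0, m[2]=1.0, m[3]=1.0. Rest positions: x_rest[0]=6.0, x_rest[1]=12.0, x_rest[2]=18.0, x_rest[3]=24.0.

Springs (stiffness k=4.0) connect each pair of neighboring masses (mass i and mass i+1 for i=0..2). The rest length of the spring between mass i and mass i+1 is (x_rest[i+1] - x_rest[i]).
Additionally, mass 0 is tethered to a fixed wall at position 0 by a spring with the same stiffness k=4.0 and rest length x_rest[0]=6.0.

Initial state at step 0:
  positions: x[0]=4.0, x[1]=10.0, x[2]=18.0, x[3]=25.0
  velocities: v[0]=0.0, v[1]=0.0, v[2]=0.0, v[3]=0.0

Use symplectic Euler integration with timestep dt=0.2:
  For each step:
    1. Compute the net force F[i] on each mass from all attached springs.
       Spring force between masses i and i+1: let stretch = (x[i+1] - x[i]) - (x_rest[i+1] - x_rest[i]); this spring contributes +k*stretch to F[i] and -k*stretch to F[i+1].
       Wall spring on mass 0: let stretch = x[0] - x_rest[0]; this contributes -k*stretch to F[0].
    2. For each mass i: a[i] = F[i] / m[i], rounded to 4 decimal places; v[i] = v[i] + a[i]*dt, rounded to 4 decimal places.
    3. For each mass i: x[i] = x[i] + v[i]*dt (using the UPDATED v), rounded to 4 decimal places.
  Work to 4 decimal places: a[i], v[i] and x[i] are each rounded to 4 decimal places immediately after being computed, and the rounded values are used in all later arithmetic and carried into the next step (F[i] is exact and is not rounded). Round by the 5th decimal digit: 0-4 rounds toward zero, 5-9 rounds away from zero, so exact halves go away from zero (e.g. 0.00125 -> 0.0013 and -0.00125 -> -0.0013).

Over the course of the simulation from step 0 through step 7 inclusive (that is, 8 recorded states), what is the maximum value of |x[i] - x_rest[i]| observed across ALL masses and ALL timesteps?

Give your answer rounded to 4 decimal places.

Step 0: x=[4.0000 10.0000 18.0000 25.0000] v=[0.0000 0.0000 0.0000 0.0000]
Step 1: x=[4.1600 10.3200 17.8400 24.8400] v=[0.8000 1.6000 -0.8000 -0.8000]
Step 2: x=[4.4800 10.8576 17.5968 24.5200] v=[1.6000 2.6880 -1.2160 -1.6000]
Step 3: x=[4.9518 11.4531 17.3830 24.0523] v=[2.3590 2.9773 -1.0688 -2.3386]
Step 4: x=[5.5476 11.9571 17.2875 23.4775] v=[2.9788 2.5202 -0.4773 -2.8740]
Step 5: x=[6.2123 12.2885 17.3296 22.8723] v=[3.3236 1.6569 0.2104 -3.0260]
Step 6: x=[6.8661 12.4543 17.4519 22.3403] v=[3.2692 0.8288 0.6117 -2.6602]
Step 7: x=[7.4177 12.5256 17.5568 21.9861] v=[2.7580 0.3563 0.5243 -1.7709]
Max displacement = 2.0139

Answer: 2.0139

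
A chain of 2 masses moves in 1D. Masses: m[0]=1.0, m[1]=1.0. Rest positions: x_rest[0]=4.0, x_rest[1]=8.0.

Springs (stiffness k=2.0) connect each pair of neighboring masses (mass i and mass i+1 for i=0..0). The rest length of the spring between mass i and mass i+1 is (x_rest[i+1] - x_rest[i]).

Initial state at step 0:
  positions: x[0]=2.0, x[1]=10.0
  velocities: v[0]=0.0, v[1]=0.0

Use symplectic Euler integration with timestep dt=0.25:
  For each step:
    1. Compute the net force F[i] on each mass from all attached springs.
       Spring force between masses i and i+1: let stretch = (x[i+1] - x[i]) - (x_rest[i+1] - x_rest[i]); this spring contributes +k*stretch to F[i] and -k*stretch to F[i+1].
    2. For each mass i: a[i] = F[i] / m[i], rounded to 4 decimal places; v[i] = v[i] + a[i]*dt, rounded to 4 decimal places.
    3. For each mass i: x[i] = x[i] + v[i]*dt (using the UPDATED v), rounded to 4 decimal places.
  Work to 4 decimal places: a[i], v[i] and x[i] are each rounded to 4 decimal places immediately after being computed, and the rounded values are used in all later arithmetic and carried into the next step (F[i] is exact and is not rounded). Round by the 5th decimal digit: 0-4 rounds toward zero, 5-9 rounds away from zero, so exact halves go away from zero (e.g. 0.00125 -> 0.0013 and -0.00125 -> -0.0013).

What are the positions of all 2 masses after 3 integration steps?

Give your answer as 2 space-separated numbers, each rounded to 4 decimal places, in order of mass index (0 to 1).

Step 0: x=[2.0000 10.0000] v=[0.0000 0.0000]
Step 1: x=[2.5000 9.5000] v=[2.0000 -2.0000]
Step 2: x=[3.3750 8.6250] v=[3.5000 -3.5000]
Step 3: x=[4.4063 7.5938] v=[4.1250 -4.1250]

Answer: 4.4063 7.5938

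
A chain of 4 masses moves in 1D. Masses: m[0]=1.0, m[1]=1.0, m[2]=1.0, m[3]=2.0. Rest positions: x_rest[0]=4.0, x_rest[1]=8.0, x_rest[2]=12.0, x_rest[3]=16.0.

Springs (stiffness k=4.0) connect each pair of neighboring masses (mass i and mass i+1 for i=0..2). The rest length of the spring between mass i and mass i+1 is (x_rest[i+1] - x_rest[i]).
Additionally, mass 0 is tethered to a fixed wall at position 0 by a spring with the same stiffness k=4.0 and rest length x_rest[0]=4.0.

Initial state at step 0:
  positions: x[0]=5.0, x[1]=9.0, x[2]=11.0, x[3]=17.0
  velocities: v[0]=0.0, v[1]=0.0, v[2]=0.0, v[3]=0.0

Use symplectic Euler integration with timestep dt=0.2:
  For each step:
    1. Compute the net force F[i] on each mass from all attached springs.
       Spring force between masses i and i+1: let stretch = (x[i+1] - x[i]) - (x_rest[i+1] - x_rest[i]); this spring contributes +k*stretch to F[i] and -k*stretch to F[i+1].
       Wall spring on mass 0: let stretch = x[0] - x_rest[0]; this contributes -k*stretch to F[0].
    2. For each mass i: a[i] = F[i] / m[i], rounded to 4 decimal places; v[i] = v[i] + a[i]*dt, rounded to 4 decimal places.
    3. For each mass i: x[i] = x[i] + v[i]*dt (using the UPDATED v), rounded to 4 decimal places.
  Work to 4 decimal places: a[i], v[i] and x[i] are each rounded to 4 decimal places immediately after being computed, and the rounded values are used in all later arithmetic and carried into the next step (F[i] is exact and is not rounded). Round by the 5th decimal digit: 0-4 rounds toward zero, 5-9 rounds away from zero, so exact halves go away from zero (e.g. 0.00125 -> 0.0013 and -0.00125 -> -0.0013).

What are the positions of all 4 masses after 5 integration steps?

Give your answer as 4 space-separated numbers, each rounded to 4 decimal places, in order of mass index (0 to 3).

Answer: 3.1903 8.0942 13.8290 16.1727

Derivation:
Step 0: x=[5.0000 9.0000 11.0000 17.0000] v=[0.0000 0.0000 0.0000 0.0000]
Step 1: x=[4.8400 8.6800 11.6400 16.8400] v=[-0.8000 -1.6000 3.2000 -0.8000]
Step 2: x=[4.5200 8.2192 12.6384 16.5840] v=[-1.6000 -2.3040 4.9920 -1.2800]
Step 3: x=[4.0687 7.8736 13.5610 16.3324] v=[-2.2566 -1.7280 4.6131 -1.2582]
Step 4: x=[3.5752 7.8292 14.0171 16.1790] v=[-2.4676 -0.2220 2.2803 -0.7668]
Step 5: x=[3.1903 8.0942 13.8290 16.1727] v=[-1.9246 1.3251 -0.9405 -0.0316]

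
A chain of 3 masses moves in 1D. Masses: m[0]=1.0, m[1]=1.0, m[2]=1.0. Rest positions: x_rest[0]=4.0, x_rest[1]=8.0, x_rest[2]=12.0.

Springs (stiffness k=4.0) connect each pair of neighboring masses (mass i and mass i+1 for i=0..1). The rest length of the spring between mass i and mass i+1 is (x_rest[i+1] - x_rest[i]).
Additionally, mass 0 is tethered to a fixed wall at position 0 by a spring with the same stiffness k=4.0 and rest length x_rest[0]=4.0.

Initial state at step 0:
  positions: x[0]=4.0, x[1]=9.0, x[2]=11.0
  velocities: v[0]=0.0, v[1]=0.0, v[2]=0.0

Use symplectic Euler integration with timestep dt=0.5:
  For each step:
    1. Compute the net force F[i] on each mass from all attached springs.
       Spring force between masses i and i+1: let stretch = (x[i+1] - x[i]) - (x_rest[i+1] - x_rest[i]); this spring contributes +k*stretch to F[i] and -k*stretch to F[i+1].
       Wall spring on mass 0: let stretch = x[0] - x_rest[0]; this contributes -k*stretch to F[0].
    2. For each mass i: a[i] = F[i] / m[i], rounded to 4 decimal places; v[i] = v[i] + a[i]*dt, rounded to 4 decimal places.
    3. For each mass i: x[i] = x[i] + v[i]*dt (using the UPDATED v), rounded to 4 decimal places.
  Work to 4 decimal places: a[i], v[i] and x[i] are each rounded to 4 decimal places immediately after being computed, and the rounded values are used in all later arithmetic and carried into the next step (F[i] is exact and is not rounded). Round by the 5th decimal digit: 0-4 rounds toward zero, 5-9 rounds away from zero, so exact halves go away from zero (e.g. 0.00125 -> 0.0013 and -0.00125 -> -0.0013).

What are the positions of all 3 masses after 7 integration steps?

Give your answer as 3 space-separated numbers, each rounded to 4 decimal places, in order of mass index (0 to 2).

Answer: 4.0000 7.0000 13.0000

Derivation:
Step 0: x=[4.0000 9.0000 11.0000] v=[0.0000 0.0000 0.0000]
Step 1: x=[5.0000 6.0000 13.0000] v=[2.0000 -6.0000 4.0000]
Step 2: x=[2.0000 9.0000 12.0000] v=[-6.0000 6.0000 -2.0000]
Step 3: x=[4.0000 8.0000 12.0000] v=[4.0000 -2.0000 0.0000]
Step 4: x=[6.0000 7.0000 12.0000] v=[4.0000 -2.0000 0.0000]
Step 5: x=[3.0000 10.0000 11.0000] v=[-6.0000 6.0000 -2.0000]
Step 6: x=[4.0000 7.0000 13.0000] v=[2.0000 -6.0000 4.0000]
Step 7: x=[4.0000 7.0000 13.0000] v=[0.0000 0.0000 0.0000]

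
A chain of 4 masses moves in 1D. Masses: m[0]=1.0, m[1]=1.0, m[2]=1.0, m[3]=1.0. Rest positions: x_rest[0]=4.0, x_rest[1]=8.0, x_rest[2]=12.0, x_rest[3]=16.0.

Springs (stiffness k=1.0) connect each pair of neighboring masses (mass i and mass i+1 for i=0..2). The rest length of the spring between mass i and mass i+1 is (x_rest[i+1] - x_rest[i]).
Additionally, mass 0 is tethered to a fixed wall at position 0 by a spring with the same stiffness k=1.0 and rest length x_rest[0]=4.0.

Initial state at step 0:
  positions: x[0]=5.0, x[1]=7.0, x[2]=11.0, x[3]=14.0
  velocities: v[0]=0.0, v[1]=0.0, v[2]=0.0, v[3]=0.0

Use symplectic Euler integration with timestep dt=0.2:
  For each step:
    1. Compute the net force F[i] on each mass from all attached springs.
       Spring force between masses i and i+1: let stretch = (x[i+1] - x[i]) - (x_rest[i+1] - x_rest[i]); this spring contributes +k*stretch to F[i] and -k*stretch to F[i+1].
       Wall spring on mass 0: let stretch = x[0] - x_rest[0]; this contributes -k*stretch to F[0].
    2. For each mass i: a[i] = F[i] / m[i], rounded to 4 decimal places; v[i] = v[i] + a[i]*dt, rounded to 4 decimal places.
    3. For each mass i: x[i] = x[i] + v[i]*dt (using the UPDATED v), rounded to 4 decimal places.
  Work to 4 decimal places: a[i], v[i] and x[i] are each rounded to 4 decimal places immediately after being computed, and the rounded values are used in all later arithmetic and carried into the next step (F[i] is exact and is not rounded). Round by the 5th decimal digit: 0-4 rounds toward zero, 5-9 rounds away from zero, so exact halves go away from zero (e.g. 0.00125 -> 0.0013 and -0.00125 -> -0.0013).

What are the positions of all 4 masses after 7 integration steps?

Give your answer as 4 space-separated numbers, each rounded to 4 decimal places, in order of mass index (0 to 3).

Step 0: x=[5.0000 7.0000 11.0000 14.0000] v=[0.0000 0.0000 0.0000 0.0000]
Step 1: x=[4.8800 7.0800 10.9600 14.0400] v=[-0.6000 0.4000 -0.2000 0.2000]
Step 2: x=[4.6528 7.2272 10.8880 14.1168] v=[-1.1360 0.7360 -0.3600 0.3840]
Step 3: x=[4.3425 7.4179 10.7987 14.2244] v=[-1.5517 0.9533 -0.4464 0.5382]
Step 4: x=[3.9815 7.6208 10.7112 14.3550] v=[-1.8051 1.0144 -0.4374 0.6531]
Step 5: x=[3.6068 7.8017 10.6459 14.4999] v=[-1.8735 0.9046 -0.3267 0.7243]
Step 6: x=[3.2556 7.9286 10.6210 14.6506] v=[-1.7559 0.6345 -0.1247 0.7535]
Step 7: x=[2.9611 7.9763 10.6495 14.8001] v=[-1.4724 0.2384 0.1427 0.7476]

Answer: 2.9611 7.9763 10.6495 14.8001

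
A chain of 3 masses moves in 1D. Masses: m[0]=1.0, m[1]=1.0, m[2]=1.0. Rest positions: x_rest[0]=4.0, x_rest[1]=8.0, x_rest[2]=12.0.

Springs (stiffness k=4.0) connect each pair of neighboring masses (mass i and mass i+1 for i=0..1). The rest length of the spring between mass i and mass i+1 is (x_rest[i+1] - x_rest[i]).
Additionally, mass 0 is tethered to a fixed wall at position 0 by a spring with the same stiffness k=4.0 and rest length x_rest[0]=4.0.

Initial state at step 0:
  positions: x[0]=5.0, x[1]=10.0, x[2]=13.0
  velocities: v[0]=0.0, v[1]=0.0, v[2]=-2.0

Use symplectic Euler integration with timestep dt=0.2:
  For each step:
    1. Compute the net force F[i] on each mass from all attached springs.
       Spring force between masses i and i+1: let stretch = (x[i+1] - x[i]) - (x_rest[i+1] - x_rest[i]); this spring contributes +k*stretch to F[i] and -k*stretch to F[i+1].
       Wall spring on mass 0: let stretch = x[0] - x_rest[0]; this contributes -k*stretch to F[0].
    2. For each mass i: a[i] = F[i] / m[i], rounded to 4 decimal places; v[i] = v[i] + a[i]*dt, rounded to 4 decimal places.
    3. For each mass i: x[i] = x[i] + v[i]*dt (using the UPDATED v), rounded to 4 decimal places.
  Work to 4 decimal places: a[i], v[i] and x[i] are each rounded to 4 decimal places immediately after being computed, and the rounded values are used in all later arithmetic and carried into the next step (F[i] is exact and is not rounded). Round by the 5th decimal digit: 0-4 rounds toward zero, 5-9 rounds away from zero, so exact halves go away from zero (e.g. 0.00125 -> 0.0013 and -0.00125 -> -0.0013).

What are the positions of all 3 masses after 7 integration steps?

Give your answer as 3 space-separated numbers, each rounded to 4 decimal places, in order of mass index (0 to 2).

Answer: 2.8757 7.2891 11.6408

Derivation:
Step 0: x=[5.0000 10.0000 13.0000] v=[0.0000 0.0000 -2.0000]
Step 1: x=[5.0000 9.6800 12.7600] v=[0.0000 -1.6000 -1.2000]
Step 2: x=[4.9488 9.1040 12.6672] v=[-0.2560 -2.8800 -0.4640]
Step 3: x=[4.7706 8.4333 12.6443] v=[-0.8909 -3.3536 -0.1146]
Step 4: x=[4.4152 7.8503 12.5876] v=[-1.7772 -2.9150 -0.2834]
Step 5: x=[3.9029 7.4757 12.4130] v=[-2.5613 -1.8732 -0.8732]
Step 6: x=[3.3378 7.3194 12.0884] v=[-2.8254 -0.7816 -1.6230]
Step 7: x=[2.8757 7.2891 11.6408] v=[-2.3104 -0.1517 -2.2382]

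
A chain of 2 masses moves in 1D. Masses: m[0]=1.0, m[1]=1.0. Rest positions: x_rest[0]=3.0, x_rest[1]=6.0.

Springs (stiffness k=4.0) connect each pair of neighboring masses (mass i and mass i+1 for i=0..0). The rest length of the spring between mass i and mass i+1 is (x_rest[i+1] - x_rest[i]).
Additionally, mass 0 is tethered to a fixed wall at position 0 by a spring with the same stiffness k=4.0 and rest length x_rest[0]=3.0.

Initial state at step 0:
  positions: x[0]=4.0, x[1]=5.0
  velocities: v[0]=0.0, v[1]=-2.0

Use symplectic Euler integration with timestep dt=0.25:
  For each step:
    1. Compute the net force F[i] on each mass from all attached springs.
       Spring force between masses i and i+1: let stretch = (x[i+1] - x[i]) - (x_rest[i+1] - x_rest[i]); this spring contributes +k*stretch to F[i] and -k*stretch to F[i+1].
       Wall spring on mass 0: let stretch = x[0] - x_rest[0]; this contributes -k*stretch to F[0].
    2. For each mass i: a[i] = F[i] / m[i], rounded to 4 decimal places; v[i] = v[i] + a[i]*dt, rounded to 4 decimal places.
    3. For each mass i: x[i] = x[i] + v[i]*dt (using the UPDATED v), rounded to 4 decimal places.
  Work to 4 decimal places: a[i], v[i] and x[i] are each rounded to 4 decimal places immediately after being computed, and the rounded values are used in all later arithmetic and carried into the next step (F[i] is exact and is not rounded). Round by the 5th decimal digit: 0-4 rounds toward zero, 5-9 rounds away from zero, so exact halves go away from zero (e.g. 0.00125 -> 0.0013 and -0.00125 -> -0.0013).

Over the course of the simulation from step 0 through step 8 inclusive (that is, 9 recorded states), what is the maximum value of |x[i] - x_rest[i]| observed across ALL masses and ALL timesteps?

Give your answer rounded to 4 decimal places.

Answer: 1.8320

Derivation:
Step 0: x=[4.0000 5.0000] v=[0.0000 -2.0000]
Step 1: x=[3.2500 5.0000] v=[-3.0000 0.0000]
Step 2: x=[2.1250 5.3125] v=[-4.5000 1.2500]
Step 3: x=[1.2656 5.5781] v=[-3.4375 1.0625]
Step 4: x=[1.1680 5.5156] v=[-0.3906 -0.2500]
Step 5: x=[1.8653 5.1162] v=[2.7890 -1.5976]
Step 6: x=[2.9090 4.6541] v=[4.1746 -1.8485]
Step 7: x=[3.6617 4.5057] v=[3.0107 -0.5936]
Step 8: x=[3.7100 4.8963] v=[0.1930 1.5624]
Max displacement = 1.8320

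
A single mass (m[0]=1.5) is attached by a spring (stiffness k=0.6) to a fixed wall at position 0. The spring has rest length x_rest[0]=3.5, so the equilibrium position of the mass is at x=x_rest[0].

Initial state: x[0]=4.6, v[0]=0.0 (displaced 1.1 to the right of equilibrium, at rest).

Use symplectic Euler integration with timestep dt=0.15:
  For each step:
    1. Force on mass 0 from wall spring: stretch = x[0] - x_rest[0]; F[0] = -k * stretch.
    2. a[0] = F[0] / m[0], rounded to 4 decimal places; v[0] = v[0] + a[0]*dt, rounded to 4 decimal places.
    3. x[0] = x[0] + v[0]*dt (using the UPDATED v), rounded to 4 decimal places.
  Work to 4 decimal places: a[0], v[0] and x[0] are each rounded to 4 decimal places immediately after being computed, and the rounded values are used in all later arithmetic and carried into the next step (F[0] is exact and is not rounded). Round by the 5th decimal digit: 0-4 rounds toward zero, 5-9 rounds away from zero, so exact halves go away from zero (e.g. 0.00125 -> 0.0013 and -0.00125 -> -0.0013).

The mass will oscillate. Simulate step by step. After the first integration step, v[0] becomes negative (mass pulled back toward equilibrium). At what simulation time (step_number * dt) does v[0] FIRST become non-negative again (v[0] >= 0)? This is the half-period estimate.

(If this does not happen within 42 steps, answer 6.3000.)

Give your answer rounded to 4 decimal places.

Step 0: x=[4.6000] v=[0.0000]
Step 1: x=[4.5901] v=[-0.0660]
Step 2: x=[4.5704] v=[-0.1314]
Step 3: x=[4.5411] v=[-0.1956]
Step 4: x=[4.5024] v=[-0.2581]
Step 5: x=[4.4547] v=[-0.3183]
Step 6: x=[4.3984] v=[-0.3756]
Step 7: x=[4.3340] v=[-0.4295]
Step 8: x=[4.2621] v=[-0.4795]
Step 9: x=[4.1833] v=[-0.5252]
Step 10: x=[4.0984] v=[-0.5662]
Step 11: x=[4.0081] v=[-0.6021]
Step 12: x=[3.9132] v=[-0.6326]
Step 13: x=[3.8146] v=[-0.6574]
Step 14: x=[3.7132] v=[-0.6763]
Step 15: x=[3.6098] v=[-0.6891]
Step 16: x=[3.5054] v=[-0.6957]
Step 17: x=[3.4010] v=[-0.6960]
Step 18: x=[3.2975] v=[-0.6901]
Step 19: x=[3.1958] v=[-0.6780]
Step 20: x=[3.0968] v=[-0.6597]
Step 21: x=[3.0015] v=[-0.6355]
Step 22: x=[2.9107] v=[-0.6056]
Step 23: x=[2.8252] v=[-0.5702]
Step 24: x=[2.7457] v=[-0.5297]
Step 25: x=[2.6730] v=[-0.4844]
Step 26: x=[2.6078] v=[-0.4348]
Step 27: x=[2.5506] v=[-0.3813]
Step 28: x=[2.5020] v=[-0.3243]
Step 29: x=[2.4623] v=[-0.2644]
Step 30: x=[2.4320] v=[-0.2021]
Step 31: x=[2.4113] v=[-0.1380]
Step 32: x=[2.4004] v=[-0.0727]
Step 33: x=[2.3994] v=[-0.0067]
Step 34: x=[2.4083] v=[0.0593]
First v>=0 after going negative at step 34, time=5.1000

Answer: 5.1000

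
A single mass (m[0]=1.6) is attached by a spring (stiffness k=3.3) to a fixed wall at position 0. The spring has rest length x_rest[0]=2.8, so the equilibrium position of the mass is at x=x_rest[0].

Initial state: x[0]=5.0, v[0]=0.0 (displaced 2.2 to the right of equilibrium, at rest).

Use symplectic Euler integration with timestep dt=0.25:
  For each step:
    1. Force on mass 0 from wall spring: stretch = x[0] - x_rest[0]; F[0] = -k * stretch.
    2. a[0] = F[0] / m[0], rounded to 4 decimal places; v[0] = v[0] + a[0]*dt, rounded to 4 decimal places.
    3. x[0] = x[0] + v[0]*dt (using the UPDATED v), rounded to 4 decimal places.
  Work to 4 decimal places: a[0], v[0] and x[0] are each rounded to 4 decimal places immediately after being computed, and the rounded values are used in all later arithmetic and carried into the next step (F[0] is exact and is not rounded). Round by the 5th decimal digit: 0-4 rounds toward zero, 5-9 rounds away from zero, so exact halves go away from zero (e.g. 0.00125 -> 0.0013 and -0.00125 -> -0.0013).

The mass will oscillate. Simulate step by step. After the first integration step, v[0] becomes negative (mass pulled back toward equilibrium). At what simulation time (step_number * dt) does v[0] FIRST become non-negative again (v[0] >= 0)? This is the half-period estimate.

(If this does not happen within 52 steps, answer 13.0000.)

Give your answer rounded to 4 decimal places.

Answer: 2.2500

Derivation:
Step 0: x=[5.0000] v=[0.0000]
Step 1: x=[4.7164] v=[-1.1344]
Step 2: x=[4.1858] v=[-2.1226]
Step 3: x=[3.4765] v=[-2.8372]
Step 4: x=[2.6800] v=[-3.1860]
Step 5: x=[1.8990] v=[-3.1241]
Step 6: x=[1.2341] v=[-2.6595]
Step 7: x=[0.7711] v=[-1.8521]
Step 8: x=[0.5696] v=[-0.8060]
Step 9: x=[0.6556] v=[0.3441]
First v>=0 after going negative at step 9, time=2.2500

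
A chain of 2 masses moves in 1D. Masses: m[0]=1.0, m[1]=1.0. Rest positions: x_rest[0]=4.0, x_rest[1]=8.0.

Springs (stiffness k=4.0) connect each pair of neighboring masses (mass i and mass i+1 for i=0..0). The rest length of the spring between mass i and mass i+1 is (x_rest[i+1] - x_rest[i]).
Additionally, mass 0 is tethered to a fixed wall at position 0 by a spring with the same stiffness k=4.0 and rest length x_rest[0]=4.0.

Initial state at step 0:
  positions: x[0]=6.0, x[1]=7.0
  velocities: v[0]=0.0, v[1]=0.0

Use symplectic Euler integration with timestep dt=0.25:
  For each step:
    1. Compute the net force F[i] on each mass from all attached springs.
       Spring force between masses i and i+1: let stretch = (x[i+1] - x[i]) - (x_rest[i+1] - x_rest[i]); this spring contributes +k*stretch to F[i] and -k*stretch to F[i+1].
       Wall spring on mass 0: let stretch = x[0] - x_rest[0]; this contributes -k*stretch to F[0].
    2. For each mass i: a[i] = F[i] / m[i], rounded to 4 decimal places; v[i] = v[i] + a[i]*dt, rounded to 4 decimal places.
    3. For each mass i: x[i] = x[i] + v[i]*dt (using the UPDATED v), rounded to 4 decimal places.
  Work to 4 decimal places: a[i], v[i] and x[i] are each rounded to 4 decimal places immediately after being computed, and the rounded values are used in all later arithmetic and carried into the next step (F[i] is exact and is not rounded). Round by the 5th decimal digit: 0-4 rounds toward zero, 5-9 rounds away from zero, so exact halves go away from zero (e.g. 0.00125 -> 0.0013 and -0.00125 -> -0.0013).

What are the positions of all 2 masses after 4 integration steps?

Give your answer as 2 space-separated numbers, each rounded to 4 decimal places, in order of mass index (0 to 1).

Step 0: x=[6.0000 7.0000] v=[0.0000 0.0000]
Step 1: x=[4.7500 7.7500] v=[-5.0000 3.0000]
Step 2: x=[3.0625 8.7500] v=[-6.7500 4.0000]
Step 3: x=[2.0313 9.3281] v=[-4.1250 2.3125]
Step 4: x=[2.3164 9.0820] v=[1.1405 -0.9843]

Answer: 2.3164 9.0820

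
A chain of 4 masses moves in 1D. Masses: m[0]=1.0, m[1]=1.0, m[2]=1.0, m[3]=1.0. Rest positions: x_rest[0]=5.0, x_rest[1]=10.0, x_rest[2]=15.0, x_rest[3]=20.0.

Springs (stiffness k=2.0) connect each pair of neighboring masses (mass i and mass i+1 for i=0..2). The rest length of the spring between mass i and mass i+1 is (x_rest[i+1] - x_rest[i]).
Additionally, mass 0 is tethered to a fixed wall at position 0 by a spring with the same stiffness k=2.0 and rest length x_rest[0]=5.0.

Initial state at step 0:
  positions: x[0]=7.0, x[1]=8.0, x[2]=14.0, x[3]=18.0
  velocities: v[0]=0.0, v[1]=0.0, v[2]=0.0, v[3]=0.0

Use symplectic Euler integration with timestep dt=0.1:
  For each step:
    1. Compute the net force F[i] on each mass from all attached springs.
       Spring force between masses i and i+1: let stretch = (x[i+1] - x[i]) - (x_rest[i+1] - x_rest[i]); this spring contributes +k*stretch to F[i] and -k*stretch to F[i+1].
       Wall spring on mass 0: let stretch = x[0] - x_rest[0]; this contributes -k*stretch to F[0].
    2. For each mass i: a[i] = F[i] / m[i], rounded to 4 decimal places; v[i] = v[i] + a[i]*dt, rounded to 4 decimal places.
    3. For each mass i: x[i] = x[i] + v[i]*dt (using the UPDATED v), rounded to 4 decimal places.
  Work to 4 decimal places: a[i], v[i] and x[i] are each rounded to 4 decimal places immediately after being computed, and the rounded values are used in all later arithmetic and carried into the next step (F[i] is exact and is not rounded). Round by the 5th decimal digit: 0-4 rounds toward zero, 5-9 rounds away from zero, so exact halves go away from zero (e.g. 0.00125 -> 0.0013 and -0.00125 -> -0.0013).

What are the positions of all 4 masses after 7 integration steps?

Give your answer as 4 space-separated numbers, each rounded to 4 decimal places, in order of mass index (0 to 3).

Step 0: x=[7.0000 8.0000 14.0000 18.0000] v=[0.0000 0.0000 0.0000 0.0000]
Step 1: x=[6.8800 8.1000 13.9600 18.0200] v=[-1.2000 1.0000 -0.4000 0.2000]
Step 2: x=[6.6468 8.2928 13.8840 18.0588] v=[-2.3320 1.9280 -0.7600 0.3880]
Step 3: x=[6.3136 8.5645 13.7797 18.1141] v=[-3.3322 2.7170 -1.0433 0.5530]
Step 4: x=[5.8991 8.8955 13.6578 18.1827] v=[-4.1447 3.3099 -1.2195 0.6861]
Step 5: x=[5.4266 9.2618 13.5311 18.2608] v=[-4.7252 3.6631 -1.2670 0.7811]
Step 6: x=[4.9223 9.6368 13.4136 18.3443] v=[-5.0435 3.7499 -1.1749 0.8352]
Step 7: x=[4.4138 9.9930 13.3192 18.4292] v=[-5.0851 3.5624 -0.9441 0.8491]

Answer: 4.4138 9.9930 13.3192 18.4292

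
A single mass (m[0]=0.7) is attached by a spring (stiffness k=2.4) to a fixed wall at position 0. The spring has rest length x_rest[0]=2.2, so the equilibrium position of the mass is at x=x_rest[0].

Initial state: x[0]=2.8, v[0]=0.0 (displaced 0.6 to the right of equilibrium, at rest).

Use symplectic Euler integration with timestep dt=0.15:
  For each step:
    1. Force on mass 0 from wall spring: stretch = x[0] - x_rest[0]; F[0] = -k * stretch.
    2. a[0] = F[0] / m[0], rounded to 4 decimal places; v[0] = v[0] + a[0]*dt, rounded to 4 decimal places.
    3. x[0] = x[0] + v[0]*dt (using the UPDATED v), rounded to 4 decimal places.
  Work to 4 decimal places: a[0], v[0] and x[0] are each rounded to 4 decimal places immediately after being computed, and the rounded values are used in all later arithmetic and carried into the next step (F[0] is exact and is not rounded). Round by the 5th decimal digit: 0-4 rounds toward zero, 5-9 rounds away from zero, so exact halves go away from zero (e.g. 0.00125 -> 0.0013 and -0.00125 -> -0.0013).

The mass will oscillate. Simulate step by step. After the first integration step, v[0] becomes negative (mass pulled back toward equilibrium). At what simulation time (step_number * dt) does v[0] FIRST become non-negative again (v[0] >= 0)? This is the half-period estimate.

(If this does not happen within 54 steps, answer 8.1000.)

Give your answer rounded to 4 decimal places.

Step 0: x=[2.8000] v=[0.0000]
Step 1: x=[2.7537] v=[-0.3086]
Step 2: x=[2.6647] v=[-0.5934]
Step 3: x=[2.5398] v=[-0.8324]
Step 4: x=[2.3887] v=[-1.0072]
Step 5: x=[2.2231] v=[-1.1043]
Step 6: x=[2.0557] v=[-1.1162]
Step 7: x=[1.8994] v=[-1.0420]
Step 8: x=[1.7663] v=[-0.8874]
Step 9: x=[1.6666] v=[-0.6644]
Step 10: x=[1.6081] v=[-0.3901]
Step 11: x=[1.5952] v=[-0.0857]
Step 12: x=[1.6290] v=[0.2253]
First v>=0 after going negative at step 12, time=1.8000

Answer: 1.8000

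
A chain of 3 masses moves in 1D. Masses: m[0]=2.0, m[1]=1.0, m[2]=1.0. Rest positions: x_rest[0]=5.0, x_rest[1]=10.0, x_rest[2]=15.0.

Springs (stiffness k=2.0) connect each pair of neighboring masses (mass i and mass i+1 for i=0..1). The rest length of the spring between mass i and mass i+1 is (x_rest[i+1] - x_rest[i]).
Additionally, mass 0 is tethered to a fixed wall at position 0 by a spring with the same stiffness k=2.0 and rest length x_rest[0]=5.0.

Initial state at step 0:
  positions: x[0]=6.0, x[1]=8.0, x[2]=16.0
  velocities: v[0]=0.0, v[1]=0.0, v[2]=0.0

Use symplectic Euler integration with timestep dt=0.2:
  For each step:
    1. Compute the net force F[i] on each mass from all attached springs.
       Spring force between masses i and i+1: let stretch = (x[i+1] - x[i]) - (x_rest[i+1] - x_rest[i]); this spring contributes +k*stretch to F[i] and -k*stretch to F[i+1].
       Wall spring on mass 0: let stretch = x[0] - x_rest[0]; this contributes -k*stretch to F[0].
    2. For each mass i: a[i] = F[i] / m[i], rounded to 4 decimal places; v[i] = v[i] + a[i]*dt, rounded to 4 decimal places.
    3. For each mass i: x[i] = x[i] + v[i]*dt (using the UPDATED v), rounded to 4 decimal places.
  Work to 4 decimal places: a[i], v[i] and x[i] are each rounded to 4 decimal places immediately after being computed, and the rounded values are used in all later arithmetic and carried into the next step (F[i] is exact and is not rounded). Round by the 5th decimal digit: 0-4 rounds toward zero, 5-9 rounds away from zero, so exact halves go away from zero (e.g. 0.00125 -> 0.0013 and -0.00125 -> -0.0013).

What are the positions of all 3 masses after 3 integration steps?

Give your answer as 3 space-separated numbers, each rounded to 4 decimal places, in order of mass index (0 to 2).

Step 0: x=[6.0000 8.0000 16.0000] v=[0.0000 0.0000 0.0000]
Step 1: x=[5.8400 8.4800 15.7600] v=[-0.8000 2.4000 -1.2000]
Step 2: x=[5.5520 9.3312 15.3376] v=[-1.4400 4.2560 -2.1120]
Step 3: x=[5.1931 10.3606 14.8347] v=[-1.7946 5.1469 -2.5146]

Answer: 5.1931 10.3606 14.8347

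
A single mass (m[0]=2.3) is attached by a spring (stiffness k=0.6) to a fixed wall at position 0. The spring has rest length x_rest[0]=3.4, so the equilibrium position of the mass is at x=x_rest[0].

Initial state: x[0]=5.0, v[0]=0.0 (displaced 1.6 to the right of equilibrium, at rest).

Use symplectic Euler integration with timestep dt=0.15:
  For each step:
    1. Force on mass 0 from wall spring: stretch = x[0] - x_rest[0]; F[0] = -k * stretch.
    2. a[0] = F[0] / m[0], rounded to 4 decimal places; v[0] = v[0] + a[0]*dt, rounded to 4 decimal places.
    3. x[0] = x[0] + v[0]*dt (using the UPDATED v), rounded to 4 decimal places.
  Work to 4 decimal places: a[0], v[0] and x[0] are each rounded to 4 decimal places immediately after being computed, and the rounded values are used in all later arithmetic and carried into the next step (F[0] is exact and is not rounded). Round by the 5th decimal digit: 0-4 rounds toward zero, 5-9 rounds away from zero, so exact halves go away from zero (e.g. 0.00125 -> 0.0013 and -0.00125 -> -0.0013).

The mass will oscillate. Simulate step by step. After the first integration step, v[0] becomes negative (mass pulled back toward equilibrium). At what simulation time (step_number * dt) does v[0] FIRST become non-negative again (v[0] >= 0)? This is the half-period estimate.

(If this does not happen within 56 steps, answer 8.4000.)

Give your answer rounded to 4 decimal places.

Step 0: x=[5.0000] v=[0.0000]
Step 1: x=[4.9906] v=[-0.0626]
Step 2: x=[4.9719] v=[-0.1248]
Step 3: x=[4.9440] v=[-0.1863]
Step 4: x=[4.9070] v=[-0.2467]
Step 5: x=[4.8611] v=[-0.3057]
Step 6: x=[4.8067] v=[-0.3629]
Step 7: x=[4.7440] v=[-0.4180]
Step 8: x=[4.6734] v=[-0.4706]
Step 9: x=[4.5953] v=[-0.5204]
Step 10: x=[4.5102] v=[-0.5672]
Step 11: x=[4.4186] v=[-0.6106]
Step 12: x=[4.3210] v=[-0.6505]
Step 13: x=[4.2180] v=[-0.6865]
Step 14: x=[4.1102] v=[-0.7185]
Step 15: x=[3.9983] v=[-0.7463]
Step 16: x=[3.8828] v=[-0.7697]
Step 17: x=[3.7645] v=[-0.7886]
Step 18: x=[3.6441] v=[-0.8029]
Step 19: x=[3.5222] v=[-0.8125]
Step 20: x=[3.3996] v=[-0.8173]
Step 21: x=[3.2770] v=[-0.8173]
Step 22: x=[3.1551] v=[-0.8125]
Step 23: x=[3.0347] v=[-0.8029]
Step 24: x=[2.9164] v=[-0.7886]
Step 25: x=[2.8009] v=[-0.7697]
Step 26: x=[2.6890] v=[-0.7463]
Step 27: x=[2.5812] v=[-0.7185]
Step 28: x=[2.4782] v=[-0.6865]
Step 29: x=[2.3806] v=[-0.6504]
Step 30: x=[2.2890] v=[-0.6105]
Step 31: x=[2.2040] v=[-0.5670]
Step 32: x=[2.1260] v=[-0.5202]
Step 33: x=[2.0554] v=[-0.4704]
Step 34: x=[1.9927] v=[-0.4178]
Step 35: x=[1.9383] v=[-0.3627]
Step 36: x=[1.8925] v=[-0.3055]
Step 37: x=[1.8555] v=[-0.2465]
Step 38: x=[1.8276] v=[-0.1861]
Step 39: x=[1.8089] v=[-0.1246]
Step 40: x=[1.7996] v=[-0.0623]
Step 41: x=[1.7996] v=[0.0003]
First v>=0 after going negative at step 41, time=6.1500

Answer: 6.1500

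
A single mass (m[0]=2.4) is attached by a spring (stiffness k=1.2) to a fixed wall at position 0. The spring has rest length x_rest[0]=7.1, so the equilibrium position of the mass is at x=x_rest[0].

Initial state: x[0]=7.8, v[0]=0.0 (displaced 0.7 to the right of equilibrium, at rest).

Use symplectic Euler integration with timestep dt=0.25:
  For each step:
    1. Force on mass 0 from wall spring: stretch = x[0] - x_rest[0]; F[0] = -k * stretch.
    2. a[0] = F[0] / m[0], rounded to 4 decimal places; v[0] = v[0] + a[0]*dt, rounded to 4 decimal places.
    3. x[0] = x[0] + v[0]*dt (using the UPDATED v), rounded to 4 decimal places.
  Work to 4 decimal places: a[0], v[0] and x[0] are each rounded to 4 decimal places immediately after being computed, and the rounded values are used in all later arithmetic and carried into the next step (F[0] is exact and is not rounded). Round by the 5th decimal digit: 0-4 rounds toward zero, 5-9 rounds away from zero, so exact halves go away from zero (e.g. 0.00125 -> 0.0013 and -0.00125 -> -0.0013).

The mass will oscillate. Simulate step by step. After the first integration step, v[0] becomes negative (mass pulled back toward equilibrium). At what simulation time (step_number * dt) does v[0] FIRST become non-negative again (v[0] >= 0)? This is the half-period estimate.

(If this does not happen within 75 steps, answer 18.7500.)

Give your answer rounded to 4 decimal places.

Step 0: x=[7.8000] v=[0.0000]
Step 1: x=[7.7781] v=[-0.0875]
Step 2: x=[7.7350] v=[-0.1723]
Step 3: x=[7.6721] v=[-0.2517]
Step 4: x=[7.5913] v=[-0.3232]
Step 5: x=[7.4952] v=[-0.3846]
Step 6: x=[7.3867] v=[-0.4340]
Step 7: x=[7.2692] v=[-0.4699]
Step 8: x=[7.1464] v=[-0.4911]
Step 9: x=[7.0222] v=[-0.4969]
Step 10: x=[6.9004] v=[-0.4872]
Step 11: x=[6.7848] v=[-0.4623]
Step 12: x=[6.6791] v=[-0.4229]
Step 13: x=[6.5865] v=[-0.3703]
Step 14: x=[6.5100] v=[-0.3061]
Step 15: x=[6.4519] v=[-0.2324]
Step 16: x=[6.4141] v=[-0.1514]
Step 17: x=[6.3977] v=[-0.0657]
Step 18: x=[6.4032] v=[0.0221]
First v>=0 after going negative at step 18, time=4.5000

Answer: 4.5000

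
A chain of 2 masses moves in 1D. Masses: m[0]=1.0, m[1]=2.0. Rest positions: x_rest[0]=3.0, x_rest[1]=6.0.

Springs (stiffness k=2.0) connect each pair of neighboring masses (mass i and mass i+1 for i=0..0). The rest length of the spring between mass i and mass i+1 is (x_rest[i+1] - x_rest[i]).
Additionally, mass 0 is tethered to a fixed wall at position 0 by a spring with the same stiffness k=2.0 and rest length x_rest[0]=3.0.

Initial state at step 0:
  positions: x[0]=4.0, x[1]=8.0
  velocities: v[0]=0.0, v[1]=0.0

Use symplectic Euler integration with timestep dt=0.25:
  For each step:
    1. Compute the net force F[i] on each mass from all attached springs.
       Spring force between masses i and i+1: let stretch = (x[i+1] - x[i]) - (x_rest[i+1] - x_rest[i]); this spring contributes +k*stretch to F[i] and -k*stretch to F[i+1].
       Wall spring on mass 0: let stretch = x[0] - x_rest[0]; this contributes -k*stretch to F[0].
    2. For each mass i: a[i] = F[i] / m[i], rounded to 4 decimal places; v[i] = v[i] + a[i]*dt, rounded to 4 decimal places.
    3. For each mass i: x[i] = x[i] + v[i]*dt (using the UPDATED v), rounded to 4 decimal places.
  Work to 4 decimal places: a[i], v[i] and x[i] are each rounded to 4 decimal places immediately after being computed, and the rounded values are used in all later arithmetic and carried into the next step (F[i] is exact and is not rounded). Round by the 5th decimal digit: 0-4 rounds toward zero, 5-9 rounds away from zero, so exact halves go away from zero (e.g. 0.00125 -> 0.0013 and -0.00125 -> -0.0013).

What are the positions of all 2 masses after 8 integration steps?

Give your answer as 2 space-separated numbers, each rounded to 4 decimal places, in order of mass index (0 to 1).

Answer: 3.1921 6.3154

Derivation:
Step 0: x=[4.0000 8.0000] v=[0.0000 0.0000]
Step 1: x=[4.0000 7.9375] v=[0.0000 -0.2500]
Step 2: x=[3.9922 7.8164] v=[-0.0313 -0.4844]
Step 3: x=[3.9634 7.6438] v=[-0.1153 -0.6905]
Step 4: x=[3.8992 7.4287] v=[-0.2568 -0.8606]
Step 5: x=[3.7888 7.1805] v=[-0.4417 -0.9930]
Step 6: x=[3.6287 6.9078] v=[-0.6403 -1.0909]
Step 7: x=[3.4249 6.6176] v=[-0.8151 -1.1607]
Step 8: x=[3.1921 6.3154] v=[-0.9312 -1.2089]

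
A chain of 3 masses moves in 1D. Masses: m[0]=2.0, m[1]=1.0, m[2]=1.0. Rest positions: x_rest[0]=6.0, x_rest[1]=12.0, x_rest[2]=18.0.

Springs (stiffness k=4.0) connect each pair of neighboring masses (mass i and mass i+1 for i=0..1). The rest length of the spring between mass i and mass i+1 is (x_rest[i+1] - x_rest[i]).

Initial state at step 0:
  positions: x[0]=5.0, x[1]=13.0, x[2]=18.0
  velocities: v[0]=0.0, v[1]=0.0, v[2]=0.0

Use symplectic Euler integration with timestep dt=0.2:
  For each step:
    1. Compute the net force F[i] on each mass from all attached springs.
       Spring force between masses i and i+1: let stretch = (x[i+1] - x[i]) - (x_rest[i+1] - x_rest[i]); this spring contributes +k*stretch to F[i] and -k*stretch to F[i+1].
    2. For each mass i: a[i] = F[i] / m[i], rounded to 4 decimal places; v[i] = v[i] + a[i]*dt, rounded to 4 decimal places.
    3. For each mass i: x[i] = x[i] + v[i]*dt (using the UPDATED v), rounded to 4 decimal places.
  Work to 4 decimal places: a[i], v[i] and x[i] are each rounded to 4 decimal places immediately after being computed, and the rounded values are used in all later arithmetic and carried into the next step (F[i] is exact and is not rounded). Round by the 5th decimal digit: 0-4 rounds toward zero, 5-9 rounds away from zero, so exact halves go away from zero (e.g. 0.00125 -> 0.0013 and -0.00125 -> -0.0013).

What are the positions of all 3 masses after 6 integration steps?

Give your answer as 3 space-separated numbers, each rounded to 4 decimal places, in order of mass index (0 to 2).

Step 0: x=[5.0000 13.0000 18.0000] v=[0.0000 0.0000 0.0000]
Step 1: x=[5.1600 12.5200 18.1600] v=[0.8000 -2.4000 0.8000]
Step 2: x=[5.4288 11.7648 18.3776] v=[1.3440 -3.7760 1.0880]
Step 3: x=[5.7245 11.0539 18.4972] v=[1.4784 -3.5546 0.5978]
Step 4: x=[5.9665 10.6812 18.3858] v=[1.2102 -1.8635 -0.5568]
Step 5: x=[6.1057 10.7869 18.0017] v=[0.6961 0.5284 -1.9205]
Step 6: x=[6.1394 11.2980 17.4232] v=[0.1686 2.5553 -2.8923]

Answer: 6.1394 11.2980 17.4232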